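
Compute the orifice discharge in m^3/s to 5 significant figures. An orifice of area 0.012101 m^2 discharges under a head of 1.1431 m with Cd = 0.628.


Approach: apply the orifice equation, Q = Cd*A*sqrt(2*g*h).
Q = 0.628 * 0.012101 * sqrt(2*9.81*1.1431) = 0.035989 m^3/s
Therefore the orifice discharge = 0.035989 m^3/s.


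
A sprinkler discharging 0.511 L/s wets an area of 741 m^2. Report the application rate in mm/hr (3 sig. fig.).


Approach: apply the application rate relation, rate = (Q/A)*3600.
rate = (0.511 / 741) * 3600 = 2.48 mm/hr
Therefore the application rate = 2.48 mm/hr.


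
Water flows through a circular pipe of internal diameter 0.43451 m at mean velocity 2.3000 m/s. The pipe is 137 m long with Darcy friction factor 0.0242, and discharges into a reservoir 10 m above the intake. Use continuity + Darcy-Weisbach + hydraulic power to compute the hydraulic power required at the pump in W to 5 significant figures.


Approach: apply continuity + Darcy-Weisbach + hydraulic power, Q = A*v; hf = f*(L/D)*(v^2/(2g)); H = static + hf; P = rho*g*Q*H.
Step 1 — flow rate (continuity, Q = A*v):
  A = pi*(0.43451/2)^2 = 0.1482823 m^2
  Q = 0.1482823 * 2.3000 = 0.3410494 m^3/s
Step 2 — friction head loss (Darcy-Weisbach):
  hf = 0.0242 * (137/0.43451) * (2.3000^2 / (2*9.81))
  hf = 2.057277 m
Step 3 — total head: H = 10 + 2.057277 = 12.05728 m
Step 4 — hydraulic power (P = rho*g*Q*H):
  P = 1000 * 9.81 * 0.3410494 * 12.05728 = 40340 W
Therefore the hydraulic power required at the pump = 40340 W.


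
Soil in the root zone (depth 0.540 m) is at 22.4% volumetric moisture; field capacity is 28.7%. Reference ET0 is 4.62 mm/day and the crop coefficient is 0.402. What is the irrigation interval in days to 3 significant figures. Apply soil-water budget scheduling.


Approach: apply soil-water budget scheduling, SMD = (FC-theta)/100*depth*1000; ETc = ET0*Kc; interval = SMD/ETc.
Step 1 — soil moisture deficit:
  SMD = (28.7 - 22.4)/100 * 0.540 * 1000 = 34.020 mm
Step 2 — daily crop ET (ETc = ET0*Kc):
  ETc = 4.62 * 0.402 = 1.8572 mm/day
Step 3 — irrigation interval (SMD/ETc):
  interval = 34.020 / 1.8572 = 18.3 days
Therefore the irrigation interval = 18.3 days.


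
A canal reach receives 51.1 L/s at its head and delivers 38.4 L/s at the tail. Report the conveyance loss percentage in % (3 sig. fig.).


Approach: apply the conveyance loss ratio, loss% = ((Q_head - Q_tail)/Q_head)*100.
loss = ((51.1 - 38.4)/51.1)*100 = 24.9 %
Therefore the conveyance loss percentage = 24.9 %.


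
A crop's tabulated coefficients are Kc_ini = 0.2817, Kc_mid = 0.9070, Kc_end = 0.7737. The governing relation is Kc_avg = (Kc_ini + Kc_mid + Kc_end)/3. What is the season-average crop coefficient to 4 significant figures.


Kc_avg = (0.2817 + 0.9070 + 0.7737)/3 = 0.6541
Therefore the season-average crop coefficient = 0.6541.


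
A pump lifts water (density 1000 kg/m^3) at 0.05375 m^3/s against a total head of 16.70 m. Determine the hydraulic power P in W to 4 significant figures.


Approach: apply the hydraulic power relation, P = rho*g*Q*H.
P = 1000 * 9.81 * 0.05375 * 16.70 = 8806 W
Therefore the hydraulic power P = 8806 W.


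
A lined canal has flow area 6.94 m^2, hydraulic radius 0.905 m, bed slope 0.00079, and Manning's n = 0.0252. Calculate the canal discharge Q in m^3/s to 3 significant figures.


Approach: apply Manning's equation, Q = (1/n)*A*R^(2/3)*S^(1/2).
Q = (1/0.0252) * 6.94 * 0.905^(2/3) * 0.00079^(1/2) = 7.24 m^3/s
Therefore the canal discharge Q = 7.24 m^3/s.


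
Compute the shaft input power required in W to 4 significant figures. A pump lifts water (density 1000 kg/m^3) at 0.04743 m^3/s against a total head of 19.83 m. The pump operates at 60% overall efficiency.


Approach: apply hydraulic power then efficiency conversion, P = rho*g*Q*H; P_in = P/eta.
Step 1 — hydraulic power (P = rho*g*Q*H):
  P = 1000 * 9.81 * 0.04743 * 19.83 = 9226.67 W
Step 2 — input power: P_in = P/eta = 9226.67 / 0.6 = 15380 W
Therefore the shaft input power required = 15380 W.


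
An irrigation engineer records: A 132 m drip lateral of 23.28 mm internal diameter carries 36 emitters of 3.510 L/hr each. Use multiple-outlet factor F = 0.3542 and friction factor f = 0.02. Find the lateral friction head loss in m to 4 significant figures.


Approach: apply Darcy-Weisbach with the multiple-outlet F-factor, Q = n*q/(3600*1000) m^3/s; v = Q/A; hf = F*f*(L/D)*(v^2/(2g)).
Q = 36*3.510/(3600*1000) = 3.51000e-05 m^3/s
A = pi*(23.28e-3/2)^2 = 4.25653e-04 m^2, so v = Q/A = 0.0824615 m/s
hf = 0.3542*0.02*(132/0.02328)*(0.0824615^2/(2*9.81)) = 0.01392 m
Therefore the lateral friction head loss = 0.01392 m.


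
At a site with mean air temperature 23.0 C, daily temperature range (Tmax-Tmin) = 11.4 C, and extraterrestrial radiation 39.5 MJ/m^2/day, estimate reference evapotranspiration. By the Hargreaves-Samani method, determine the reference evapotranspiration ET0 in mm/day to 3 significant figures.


Approach: apply the Hargreaves-Samani method, ET0 = 0.0023*(Tmean+17.8)*sqrt(Tmax-Tmin)*0.408*Ra.
ET0 = 0.0023*(23.0+17.8)*sqrt(11.4)*0.408*39.5 = 5.11 mm/day
Therefore the reference evapotranspiration ET0 = 5.11 mm/day.


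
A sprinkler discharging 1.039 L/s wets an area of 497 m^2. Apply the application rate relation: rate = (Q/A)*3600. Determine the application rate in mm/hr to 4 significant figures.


rate = (1.039 / 497) * 3600 = 7.526 mm/hr
Therefore the application rate = 7.526 mm/hr.


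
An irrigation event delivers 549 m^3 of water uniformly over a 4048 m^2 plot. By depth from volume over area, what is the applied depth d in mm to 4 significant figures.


Approach: apply depth from volume over area, d = (V/A)*1000.
d = (549 / 4048) * 1000 = 135.6 mm
Therefore the applied depth d = 135.6 mm.


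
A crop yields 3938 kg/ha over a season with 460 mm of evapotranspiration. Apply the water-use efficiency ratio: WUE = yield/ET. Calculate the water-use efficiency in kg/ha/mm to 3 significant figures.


WUE = 3938 / 460 = 8.56 kg/ha/mm
Therefore the water-use efficiency = 8.56 kg/ha/mm.


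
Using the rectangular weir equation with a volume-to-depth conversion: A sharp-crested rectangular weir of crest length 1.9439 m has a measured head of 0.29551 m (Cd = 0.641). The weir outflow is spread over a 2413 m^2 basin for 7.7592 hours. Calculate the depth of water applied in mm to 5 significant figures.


Approach: apply the rectangular weir equation with a volume-to-depth conversion, Q = (2/3)*Cd*L*sqrt(2g)*H^1.5; d = Q*t/A * 1000.
Step 1 — weir discharge:
  Q = (2/3)*0.641*1.9439*sqrt(2*9.81)*0.29551^1.5 = 0.5910830 m^3/s
Step 2 — volume: V = 0.5910830 * 7.7592*3600 = 16510.79 m^3
Step 3 — depth: d = V/A * 1000 = 16510.79/2413 * 1000 = 6842.4 mm
Therefore the depth of water applied = 6842.4 mm.


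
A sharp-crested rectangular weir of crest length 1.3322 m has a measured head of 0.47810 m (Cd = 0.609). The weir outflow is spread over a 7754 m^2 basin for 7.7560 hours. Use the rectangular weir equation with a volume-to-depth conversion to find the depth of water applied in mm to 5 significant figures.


Approach: apply the rectangular weir equation with a volume-to-depth conversion, Q = (2/3)*Cd*L*sqrt(2g)*H^1.5; d = Q*t/A * 1000.
Step 1 — weir discharge:
  Q = (2/3)*0.609*1.3322*sqrt(2*9.81)*0.47810^1.5 = 0.7919962 m^3/s
Step 2 — volume: V = 0.7919962 * 7.7560*3600 = 22113.80 m^3
Step 3 — depth: d = V/A * 1000 = 22113.80/7754 * 1000 = 2851.9 mm
Therefore the depth of water applied = 2851.9 mm.


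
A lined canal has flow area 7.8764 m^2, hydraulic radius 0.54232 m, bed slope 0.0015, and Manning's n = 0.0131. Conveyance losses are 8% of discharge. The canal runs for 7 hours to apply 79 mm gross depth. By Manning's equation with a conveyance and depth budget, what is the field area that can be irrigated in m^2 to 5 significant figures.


Approach: apply Manning's equation with a conveyance and depth budget, Q = (1/n)*A*R^(2/3)*S^(1/2); Q_field = Q*(1-loss); Area = Q_field*t/(d/1000).
Step 1 — canal discharge (Manning's equation):
  Q = (1/0.0131) * 7.8764 * 0.54232^(2/3) * 0.0015^(1/2) = 15.48600 m^3/s
Step 2 — delivered flow: Q_field = 15.48600*(1 - 8/100) = 14.24712 m^3/s
Step 3 — volume delivered: V = 14.24712 * 7*3600 = 359027.4 m^3
Step 4 — area served: A = V / (depth/1000) = 359027.4 / 0.079 = 4544700 m^2
Therefore the field area that can be irrigated = 4544700 m^2.


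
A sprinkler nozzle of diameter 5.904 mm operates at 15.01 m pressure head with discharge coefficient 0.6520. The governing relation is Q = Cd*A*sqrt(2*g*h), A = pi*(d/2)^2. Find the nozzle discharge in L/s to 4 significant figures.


A = pi*(5.904e-3/2)^2 = 2.73768e-05 m^2
Q = 0.6520 * 2.73768e-05 * sqrt(2*9.81*15.01) * 1000 = 0.3063 L/s
Therefore the nozzle discharge = 0.3063 L/s.


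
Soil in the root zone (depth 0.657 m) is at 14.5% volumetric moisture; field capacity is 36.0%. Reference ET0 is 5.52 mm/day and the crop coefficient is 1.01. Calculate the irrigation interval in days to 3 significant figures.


Approach: apply soil-water budget scheduling, SMD = (FC-theta)/100*depth*1000; ETc = ET0*Kc; interval = SMD/ETc.
Step 1 — soil moisture deficit:
  SMD = (36.0 - 14.5)/100 * 0.657 * 1000 = 141.25 mm
Step 2 — daily crop ET (ETc = ET0*Kc):
  ETc = 5.52 * 1.01 = 5.5752 mm/day
Step 3 — irrigation interval (SMD/ETc):
  interval = 141.25 / 5.5752 = 25.3 days
Therefore the irrigation interval = 25.3 days.


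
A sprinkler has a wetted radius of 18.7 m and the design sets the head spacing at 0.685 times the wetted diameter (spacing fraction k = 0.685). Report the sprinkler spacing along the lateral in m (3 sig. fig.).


Approach: apply the sprinkler spacing rule (spacing as a fraction of wetted diameter), S = k*(2*R).
S = 0.685 * (2 * 18.7) = 25.6 m
Therefore the sprinkler spacing along the lateral = 25.6 m.


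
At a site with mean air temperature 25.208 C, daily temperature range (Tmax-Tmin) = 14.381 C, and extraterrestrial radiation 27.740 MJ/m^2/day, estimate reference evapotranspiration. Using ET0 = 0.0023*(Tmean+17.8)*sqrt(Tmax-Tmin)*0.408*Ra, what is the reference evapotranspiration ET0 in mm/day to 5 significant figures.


ET0 = 0.0023*(25.208+17.8)*sqrt(14.381)*0.408*27.740 = 4.2456 mm/day
Therefore the reference evapotranspiration ET0 = 4.2456 mm/day.


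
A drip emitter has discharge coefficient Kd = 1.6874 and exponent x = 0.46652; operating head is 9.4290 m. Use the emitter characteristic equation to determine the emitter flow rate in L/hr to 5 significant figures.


Approach: apply the emitter characteristic equation, q = Kd * h^x.
q = 1.6874 * 9.4290^0.46652 = 4.8065 L/hr
Therefore the emitter flow rate = 4.8065 L/hr.


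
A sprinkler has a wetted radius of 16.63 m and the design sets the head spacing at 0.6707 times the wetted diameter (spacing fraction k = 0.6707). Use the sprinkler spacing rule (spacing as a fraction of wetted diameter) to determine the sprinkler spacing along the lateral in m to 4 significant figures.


Approach: apply the sprinkler spacing rule (spacing as a fraction of wetted diameter), S = k*(2*R).
S = 0.6707 * (2 * 16.63) = 22.31 m
Therefore the sprinkler spacing along the lateral = 22.31 m.


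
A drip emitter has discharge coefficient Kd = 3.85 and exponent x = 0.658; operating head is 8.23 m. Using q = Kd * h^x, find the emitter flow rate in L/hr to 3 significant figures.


q = 3.85 * 8.23^0.658 = 15.4 L/hr
Therefore the emitter flow rate = 15.4 L/hr.


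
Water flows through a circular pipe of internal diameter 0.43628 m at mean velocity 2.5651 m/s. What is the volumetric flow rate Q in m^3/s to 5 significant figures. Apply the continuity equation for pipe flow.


Approach: apply the continuity equation for pipe flow, Q = A * v with A = pi*(D/2)^2.
A = pi*(0.43628/2)^2 = 0.1494929 m^2
Q = 0.1494929 * 2.5651 = 0.38346 m^3/s
Therefore the volumetric flow rate Q = 0.38346 m^3/s.


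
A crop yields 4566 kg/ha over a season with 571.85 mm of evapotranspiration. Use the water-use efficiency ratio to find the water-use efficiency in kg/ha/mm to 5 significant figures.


Approach: apply the water-use efficiency ratio, WUE = yield/ET.
WUE = 4566 / 571.85 = 7.9846 kg/ha/mm
Therefore the water-use efficiency = 7.9846 kg/ha/mm.


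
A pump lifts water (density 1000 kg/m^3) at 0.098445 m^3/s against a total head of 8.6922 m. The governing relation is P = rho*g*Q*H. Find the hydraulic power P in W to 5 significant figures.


P = 1000 * 9.81 * 0.098445 * 8.6922 = 8394.5 W
Therefore the hydraulic power P = 8394.5 W.


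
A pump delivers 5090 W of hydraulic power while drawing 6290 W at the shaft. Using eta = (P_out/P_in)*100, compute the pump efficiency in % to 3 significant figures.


eta = (5090 / 6290) * 100 = 80.9 %
Therefore the pump efficiency = 80.9 %.


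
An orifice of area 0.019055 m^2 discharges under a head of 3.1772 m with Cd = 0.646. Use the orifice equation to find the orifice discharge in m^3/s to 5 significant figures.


Approach: apply the orifice equation, Q = Cd*A*sqrt(2*g*h).
Q = 0.646 * 0.019055 * sqrt(2*9.81*3.1772) = 0.097188 m^3/s
Therefore the orifice discharge = 0.097188 m^3/s.


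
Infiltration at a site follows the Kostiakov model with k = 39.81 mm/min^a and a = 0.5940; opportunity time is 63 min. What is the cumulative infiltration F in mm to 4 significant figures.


Approach: apply the Kostiakov infiltration equation, F = k*t^a.
F = 39.81 * 63^0.5940 = 466.4 mm
Therefore the cumulative infiltration F = 466.4 mm.


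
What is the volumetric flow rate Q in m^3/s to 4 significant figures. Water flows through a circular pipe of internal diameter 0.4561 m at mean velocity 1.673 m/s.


Approach: apply the continuity equation for pipe flow, Q = A * v with A = pi*(D/2)^2.
A = pi*(0.4561/2)^2 = 0.163384 m^2
Q = 0.163384 * 1.673 = 0.2733 m^3/s
Therefore the volumetric flow rate Q = 0.2733 m^3/s.


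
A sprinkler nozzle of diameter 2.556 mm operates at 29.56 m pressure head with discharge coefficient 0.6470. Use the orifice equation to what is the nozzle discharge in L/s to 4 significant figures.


Approach: apply the orifice equation, Q = Cd*A*sqrt(2*g*h), A = pi*(d/2)^2.
A = pi*(2.556e-3/2)^2 = 5.13111e-06 m^2
Q = 0.6470 * 5.13111e-06 * sqrt(2*9.81*29.56) * 1000 = 0.07995 L/s
Therefore the nozzle discharge = 0.07995 L/s.


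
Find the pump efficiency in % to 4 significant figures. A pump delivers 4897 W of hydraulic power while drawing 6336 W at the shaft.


Approach: apply the efficiency ratio, eta = (P_out/P_in)*100.
eta = (4897 / 6336) * 100 = 77.29 %
Therefore the pump efficiency = 77.29 %.


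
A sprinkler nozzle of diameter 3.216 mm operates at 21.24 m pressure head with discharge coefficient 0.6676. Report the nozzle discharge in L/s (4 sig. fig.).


Approach: apply the orifice equation, Q = Cd*A*sqrt(2*g*h), A = pi*(d/2)^2.
A = pi*(3.216e-3/2)^2 = 8.12310e-06 m^2
Q = 0.6676 * 8.12310e-06 * sqrt(2*9.81*21.24) * 1000 = 0.1107 L/s
Therefore the nozzle discharge = 0.1107 L/s.


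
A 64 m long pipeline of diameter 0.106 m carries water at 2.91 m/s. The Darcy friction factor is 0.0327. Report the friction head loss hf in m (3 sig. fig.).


Approach: apply the Darcy-Weisbach equation, hf = f*(L/D)*(v^2/(2g)).
hf = 0.0327 * (64/0.106) * (2.91^2 / (2*9.81))
hf = 8.52 m
Therefore the friction head loss hf = 8.52 m.


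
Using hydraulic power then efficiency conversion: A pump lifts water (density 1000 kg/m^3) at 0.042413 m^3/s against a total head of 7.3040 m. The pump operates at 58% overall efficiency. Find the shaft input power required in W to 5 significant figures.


Approach: apply hydraulic power then efficiency conversion, P = rho*g*Q*H; P_in = P/eta.
Step 1 — hydraulic power (P = rho*g*Q*H):
  P = 1000 * 9.81 * 0.042413 * 7.3040 = 3038.986 W
Step 2 — input power: P_in = P/eta = 3038.986 / 0.58 = 5239.6 W
Therefore the shaft input power required = 5239.6 W.


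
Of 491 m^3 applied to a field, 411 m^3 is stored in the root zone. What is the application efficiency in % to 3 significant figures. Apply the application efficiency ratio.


Approach: apply the application efficiency ratio, Ea = (stored/applied)*100.
Ea = (411/491)*100 = 83.7 %
Therefore the application efficiency = 83.7 %.


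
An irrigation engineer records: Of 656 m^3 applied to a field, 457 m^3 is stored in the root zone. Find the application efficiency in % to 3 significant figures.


Approach: apply the application efficiency ratio, Ea = (stored/applied)*100.
Ea = (457/656)*100 = 69.7 %
Therefore the application efficiency = 69.7 %.


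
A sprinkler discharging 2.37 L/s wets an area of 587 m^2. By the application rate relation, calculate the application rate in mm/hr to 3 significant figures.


Approach: apply the application rate relation, rate = (Q/A)*3600.
rate = (2.37 / 587) * 3600 = 14.5 mm/hr
Therefore the application rate = 14.5 mm/hr.


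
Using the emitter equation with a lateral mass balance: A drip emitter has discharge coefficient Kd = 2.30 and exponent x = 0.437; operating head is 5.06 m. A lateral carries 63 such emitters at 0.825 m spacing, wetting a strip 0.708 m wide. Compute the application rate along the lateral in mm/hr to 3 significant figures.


Approach: apply the emitter equation with a lateral mass balance, q = Kd*h^x; Q = n*q; rate = Q/(n*spacing*width).
Step 1 — single emitter flow (q = Kd*h^x):
  q = 2.30 * 5.06^0.437 = 4.6713 L/hr
Step 2 — total lateral flow: Q = 63 * 4.6713 = 294.29 L/hr
Step 3 — wetted area: A = 63 * 0.825 * 0.708 = 36.798 m^2
Step 4 — application rate: Q/A = 294.29/36.798 = 8.00 mm/hr
Therefore the application rate along the lateral = 8.00 mm/hr.


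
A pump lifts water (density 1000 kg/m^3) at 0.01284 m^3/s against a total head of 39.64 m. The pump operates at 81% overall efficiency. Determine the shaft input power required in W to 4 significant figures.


Approach: apply hydraulic power then efficiency conversion, P = rho*g*Q*H; P_in = P/eta.
Step 1 — hydraulic power (P = rho*g*Q*H):
  P = 1000 * 9.81 * 0.01284 * 39.64 = 4993.07 W
Step 2 — input power: P_in = P/eta = 4993.07 / 0.81 = 6164 W
Therefore the shaft input power required = 6164 W.


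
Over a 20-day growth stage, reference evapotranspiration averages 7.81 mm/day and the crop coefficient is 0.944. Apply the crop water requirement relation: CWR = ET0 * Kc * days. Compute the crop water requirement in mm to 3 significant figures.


CWR = 7.81 * 0.944 * 20 = 147 mm
Therefore the crop water requirement = 147 mm.


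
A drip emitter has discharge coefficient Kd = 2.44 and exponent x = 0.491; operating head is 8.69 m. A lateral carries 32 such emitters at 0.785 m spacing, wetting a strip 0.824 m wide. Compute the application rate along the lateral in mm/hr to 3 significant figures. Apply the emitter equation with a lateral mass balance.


Approach: apply the emitter equation with a lateral mass balance, q = Kd*h^x; Q = n*q; rate = Q/(n*spacing*width).
Step 1 — single emitter flow (q = Kd*h^x):
  q = 2.44 * 8.69^0.491 = 7.0542 L/hr
Step 2 — total lateral flow: Q = 32 * 7.0542 = 225.73 L/hr
Step 3 — wetted area: A = 32 * 0.785 * 0.824 = 20.699 m^2
Step 4 — application rate: Q/A = 225.73/20.699 = 10.9 mm/hr
Therefore the application rate along the lateral = 10.9 mm/hr.


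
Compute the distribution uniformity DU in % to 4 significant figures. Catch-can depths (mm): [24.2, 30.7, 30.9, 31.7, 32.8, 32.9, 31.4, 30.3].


Approach: apply the low-quarter distribution uniformity, DU = (mean of lowest quarter of readings / overall mean)*100.
sorted lowest 2 of 8: [24.2, 30.3] -> mean = 27.2500 mm
overall mean = 30.6125 mm
DU = (27.2500/30.6125)*100 = 89.02 %
Therefore the distribution uniformity DU = 89.02 %.


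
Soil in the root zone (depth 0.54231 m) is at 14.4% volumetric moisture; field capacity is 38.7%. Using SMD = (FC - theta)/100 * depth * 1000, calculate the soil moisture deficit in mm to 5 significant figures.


SMD = (38.7 - 14.4)/100 * 0.54231 * 1000 = 131.78 mm
Therefore the soil moisture deficit = 131.78 mm.


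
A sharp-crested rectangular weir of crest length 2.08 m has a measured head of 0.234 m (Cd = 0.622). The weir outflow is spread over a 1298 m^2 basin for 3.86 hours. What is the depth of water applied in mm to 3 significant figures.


Approach: apply the rectangular weir equation with a volume-to-depth conversion, Q = (2/3)*Cd*L*sqrt(2g)*H^1.5; d = Q*t/A * 1000.
Step 1 — weir discharge:
  Q = (2/3)*0.622*2.08*sqrt(2*9.81)*0.234^1.5 = 0.43245 m^3/s
Step 2 — volume: V = 0.43245 * 3.86*3600 = 6009.3 m^3
Step 3 — depth: d = V/A * 1000 = 6009.3/1298 * 1000 = 4630 mm
Therefore the depth of water applied = 4630 mm.


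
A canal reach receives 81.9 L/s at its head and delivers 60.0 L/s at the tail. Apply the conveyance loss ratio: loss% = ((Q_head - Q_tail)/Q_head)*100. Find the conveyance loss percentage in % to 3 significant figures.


loss = ((81.9 - 60.0)/81.9)*100 = 26.7 %
Therefore the conveyance loss percentage = 26.7 %.


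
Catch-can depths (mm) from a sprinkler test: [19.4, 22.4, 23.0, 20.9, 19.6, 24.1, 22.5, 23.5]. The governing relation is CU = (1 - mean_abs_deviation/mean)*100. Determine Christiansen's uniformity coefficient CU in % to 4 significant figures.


mean = 21.9250 mm
mean |d_i - mean| = 1.46875 mm
CU = (1 - 1.46875/21.9250)*100 = 93.30 %
Therefore Christiansen's uniformity coefficient CU = 93.30 %.


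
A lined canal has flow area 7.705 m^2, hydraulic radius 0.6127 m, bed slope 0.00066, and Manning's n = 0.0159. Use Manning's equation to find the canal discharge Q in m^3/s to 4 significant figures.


Approach: apply Manning's equation, Q = (1/n)*A*R^(2/3)*S^(1/2).
Q = (1/0.0159) * 7.705 * 0.6127^(2/3) * 0.00066^(1/2) = 8.981 m^3/s
Therefore the canal discharge Q = 8.981 m^3/s.


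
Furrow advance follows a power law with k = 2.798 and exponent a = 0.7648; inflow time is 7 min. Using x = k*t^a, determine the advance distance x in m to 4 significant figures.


x = 2.798 * 7^0.7648 = 12.39 m
Therefore the advance distance x = 12.39 m.


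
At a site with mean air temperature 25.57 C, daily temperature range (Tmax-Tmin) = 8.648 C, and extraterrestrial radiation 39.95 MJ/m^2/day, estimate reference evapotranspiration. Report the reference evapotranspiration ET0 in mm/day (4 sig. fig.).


Approach: apply the Hargreaves-Samani method, ET0 = 0.0023*(Tmean+17.8)*sqrt(Tmax-Tmin)*0.408*Ra.
ET0 = 0.0023*(25.57+17.8)*sqrt(8.648)*0.408*39.95 = 4.781 mm/day
Therefore the reference evapotranspiration ET0 = 4.781 mm/day.


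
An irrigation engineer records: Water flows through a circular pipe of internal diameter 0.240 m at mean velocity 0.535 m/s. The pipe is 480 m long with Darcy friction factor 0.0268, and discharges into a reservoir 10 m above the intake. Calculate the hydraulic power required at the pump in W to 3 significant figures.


Approach: apply continuity + Darcy-Weisbach + hydraulic power, Q = A*v; hf = f*(L/D)*(v^2/(2g)); H = static + hf; P = rho*g*Q*H.
Step 1 — flow rate (continuity, Q = A*v):
  A = pi*(0.240/2)^2 = 0.045239 m^2
  Q = 0.045239 * 0.535 = 0.024203 m^3/s
Step 2 — friction head loss (Darcy-Weisbach):
  hf = 0.0268 * (480/0.240) * (0.535^2 / (2*9.81))
  hf = 0.78194 m
Step 3 — total head: H = 10 + 0.78194 = 10.782 m
Step 4 — hydraulic power (P = rho*g*Q*H):
  P = 1000 * 9.81 * 0.024203 * 10.782 = 2560 W
Therefore the hydraulic power required at the pump = 2560 W.


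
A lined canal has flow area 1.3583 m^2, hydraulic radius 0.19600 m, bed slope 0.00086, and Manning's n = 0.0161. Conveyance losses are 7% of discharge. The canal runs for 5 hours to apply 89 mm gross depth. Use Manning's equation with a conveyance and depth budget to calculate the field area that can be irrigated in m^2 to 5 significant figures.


Approach: apply Manning's equation with a conveyance and depth budget, Q = (1/n)*A*R^(2/3)*S^(1/2); Q_field = Q*(1-loss); Area = Q_field*t/(d/1000).
Step 1 — canal discharge (Manning's equation):
  Q = (1/0.0161) * 1.3583 * 0.19600^(2/3) * 0.00086^(1/2) = 0.8348141 m^3/s
Step 2 — delivered flow: Q_field = 0.8348141*(1 - 7/100) = 0.7763771 m^3/s
Step 3 — volume delivered: V = 0.7763771 * 5*3600 = 13974.79 m^3
Step 4 — area served: A = V / (depth/1000) = 13974.79 / 0.089 = 157020 m^2
Therefore the field area that can be irrigated = 157020 m^2.


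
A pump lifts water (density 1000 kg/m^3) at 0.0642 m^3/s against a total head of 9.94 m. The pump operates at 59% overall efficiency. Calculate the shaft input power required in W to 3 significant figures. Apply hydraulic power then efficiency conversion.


Approach: apply hydraulic power then efficiency conversion, P = rho*g*Q*H; P_in = P/eta.
Step 1 — hydraulic power (P = rho*g*Q*H):
  P = 1000 * 9.81 * 0.0642 * 9.94 = 6260.2 W
Step 2 — input power: P_in = P/eta = 6260.2 / 0.59 = 10600 W
Therefore the shaft input power required = 10600 W.


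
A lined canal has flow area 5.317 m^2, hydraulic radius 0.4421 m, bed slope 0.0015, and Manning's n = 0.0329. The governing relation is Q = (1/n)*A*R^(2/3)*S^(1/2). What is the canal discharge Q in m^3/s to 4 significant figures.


Q = (1/0.0329) * 5.317 * 0.4421^(2/3) * 0.0015^(1/2) = 3.632 m^3/s
Therefore the canal discharge Q = 3.632 m^3/s.


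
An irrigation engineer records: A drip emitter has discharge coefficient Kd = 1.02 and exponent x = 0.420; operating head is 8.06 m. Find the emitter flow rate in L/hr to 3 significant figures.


Approach: apply the emitter characteristic equation, q = Kd * h^x.
q = 1.02 * 8.06^0.420 = 2.45 L/hr
Therefore the emitter flow rate = 2.45 L/hr.


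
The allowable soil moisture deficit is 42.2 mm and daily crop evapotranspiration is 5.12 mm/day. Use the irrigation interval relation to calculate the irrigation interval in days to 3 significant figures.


Approach: apply the irrigation interval relation, interval = SMD / ETc.
interval = 42.2 / 5.12 = 8.24 days
Therefore the irrigation interval = 8.24 days.


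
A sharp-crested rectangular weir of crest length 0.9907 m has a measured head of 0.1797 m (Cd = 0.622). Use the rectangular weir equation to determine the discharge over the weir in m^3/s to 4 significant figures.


Approach: apply the rectangular weir equation, Q = (2/3)*Cd*L*sqrt(2g)*H^1.5.
Q = (2/3)*0.622*0.9907*sqrt(2*9.81)*0.1797^1.5 = 0.1386 m^3/s
Therefore the discharge over the weir = 0.1386 m^3/s.


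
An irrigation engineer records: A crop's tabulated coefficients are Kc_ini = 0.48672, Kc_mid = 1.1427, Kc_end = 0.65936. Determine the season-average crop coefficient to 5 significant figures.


Approach: apply a simple seasonal average, Kc_avg = (Kc_ini + Kc_mid + Kc_end)/3.
Kc_avg = (0.48672 + 1.1427 + 0.65936)/3 = 0.76293
Therefore the season-average crop coefficient = 0.76293.


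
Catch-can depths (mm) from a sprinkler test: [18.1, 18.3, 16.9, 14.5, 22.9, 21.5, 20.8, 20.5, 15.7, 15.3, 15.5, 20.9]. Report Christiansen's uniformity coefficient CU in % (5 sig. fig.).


Approach: apply Christiansen's uniformity coefficient, CU = (1 - mean_abs_deviation/mean)*100.
mean = 18.40833 mm
mean |d_i - mean| = 2.426389 mm
CU = (1 - 2.426389/18.40833)*100 = 86.819 %
Therefore Christiansen's uniformity coefficient CU = 86.819 %.


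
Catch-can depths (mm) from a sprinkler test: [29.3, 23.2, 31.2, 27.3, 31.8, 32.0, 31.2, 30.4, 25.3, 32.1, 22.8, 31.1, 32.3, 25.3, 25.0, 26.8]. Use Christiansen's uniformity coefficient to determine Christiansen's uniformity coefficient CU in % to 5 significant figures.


Approach: apply Christiansen's uniformity coefficient, CU = (1 - mean_abs_deviation/mean)*100.
mean = 28.56875 mm
mean |d_i - mean| = 3.035156 mm
CU = (1 - 3.035156/28.56875)*100 = 89.376 %
Therefore Christiansen's uniformity coefficient CU = 89.376 %.


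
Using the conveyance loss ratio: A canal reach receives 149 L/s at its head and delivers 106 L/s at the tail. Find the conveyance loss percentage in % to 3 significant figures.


Approach: apply the conveyance loss ratio, loss% = ((Q_head - Q_tail)/Q_head)*100.
loss = ((149 - 106)/149)*100 = 28.9 %
Therefore the conveyance loss percentage = 28.9 %.


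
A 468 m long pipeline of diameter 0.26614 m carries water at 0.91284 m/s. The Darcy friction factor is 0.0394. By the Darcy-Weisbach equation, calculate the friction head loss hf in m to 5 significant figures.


Approach: apply the Darcy-Weisbach equation, hf = f*(L/D)*(v^2/(2g)).
hf = 0.0394 * (468/0.26614) * (0.91284^2 / (2*9.81))
hf = 2.9425 m
Therefore the friction head loss hf = 2.9425 m.


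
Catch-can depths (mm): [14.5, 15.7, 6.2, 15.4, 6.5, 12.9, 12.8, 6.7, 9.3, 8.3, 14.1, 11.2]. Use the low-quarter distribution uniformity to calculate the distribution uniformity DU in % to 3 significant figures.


Approach: apply the low-quarter distribution uniformity, DU = (mean of lowest quarter of readings / overall mean)*100.
sorted lowest 3 of 12: [6.2, 6.5, 6.7] -> mean = 6.4667 mm
overall mean = 11.133 mm
DU = (6.4667/11.133)*100 = 58.1 %
Therefore the distribution uniformity DU = 58.1 %.


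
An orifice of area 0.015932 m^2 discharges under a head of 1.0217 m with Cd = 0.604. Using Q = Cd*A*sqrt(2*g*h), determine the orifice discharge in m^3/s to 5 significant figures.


Q = 0.604 * 0.015932 * sqrt(2*9.81*1.0217) = 0.043084 m^3/s
Therefore the orifice discharge = 0.043084 m^3/s.


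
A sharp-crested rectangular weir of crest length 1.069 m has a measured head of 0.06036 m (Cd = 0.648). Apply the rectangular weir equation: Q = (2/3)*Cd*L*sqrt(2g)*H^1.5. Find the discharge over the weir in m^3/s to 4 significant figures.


Q = (2/3)*0.648*1.069*sqrt(2*9.81)*0.06036^1.5 = 0.03033 m^3/s
Therefore the discharge over the weir = 0.03033 m^3/s.


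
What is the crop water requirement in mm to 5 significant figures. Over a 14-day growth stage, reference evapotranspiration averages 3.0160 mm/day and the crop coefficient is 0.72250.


Approach: apply the crop water requirement relation, CWR = ET0 * Kc * days.
CWR = 3.0160 * 0.72250 * 14 = 30.507 mm
Therefore the crop water requirement = 30.507 mm.


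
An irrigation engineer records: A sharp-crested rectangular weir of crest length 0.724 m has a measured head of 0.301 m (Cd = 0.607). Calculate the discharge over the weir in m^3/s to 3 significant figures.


Approach: apply the rectangular weir equation, Q = (2/3)*Cd*L*sqrt(2g)*H^1.5.
Q = (2/3)*0.607*0.724*sqrt(2*9.81)*0.301^1.5 = 0.214 m^3/s
Therefore the discharge over the weir = 0.214 m^3/s.


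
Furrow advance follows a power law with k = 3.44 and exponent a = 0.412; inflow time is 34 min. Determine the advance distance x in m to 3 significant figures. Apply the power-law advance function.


Approach: apply the power-law advance function, x = k*t^a.
x = 3.44 * 34^0.412 = 14.7 m
Therefore the advance distance x = 14.7 m.


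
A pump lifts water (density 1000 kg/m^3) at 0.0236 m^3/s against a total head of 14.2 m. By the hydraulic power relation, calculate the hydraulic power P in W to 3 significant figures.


Approach: apply the hydraulic power relation, P = rho*g*Q*H.
P = 1000 * 9.81 * 0.0236 * 14.2 = 3290 W
Therefore the hydraulic power P = 3290 W.


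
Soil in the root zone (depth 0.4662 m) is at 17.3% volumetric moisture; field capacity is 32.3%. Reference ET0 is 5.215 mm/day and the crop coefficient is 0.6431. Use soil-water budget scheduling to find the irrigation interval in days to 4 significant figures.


Approach: apply soil-water budget scheduling, SMD = (FC-theta)/100*depth*1000; ETc = ET0*Kc; interval = SMD/ETc.
Step 1 — soil moisture deficit:
  SMD = (32.3 - 17.3)/100 * 0.4662 * 1000 = 69.9300 mm
Step 2 — daily crop ET (ETc = ET0*Kc):
  ETc = 5.215 * 0.6431 = 3.35377 mm/day
Step 3 — irrigation interval (SMD/ETc):
  interval = 69.9300 / 3.35377 = 20.85 days
Therefore the irrigation interval = 20.85 days.


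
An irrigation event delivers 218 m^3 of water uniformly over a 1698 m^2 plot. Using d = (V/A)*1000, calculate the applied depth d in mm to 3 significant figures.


d = (218 / 1698) * 1000 = 128 mm
Therefore the applied depth d = 128 mm.


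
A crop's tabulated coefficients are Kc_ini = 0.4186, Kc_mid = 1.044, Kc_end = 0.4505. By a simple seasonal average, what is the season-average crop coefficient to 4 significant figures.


Approach: apply a simple seasonal average, Kc_avg = (Kc_ini + Kc_mid + Kc_end)/3.
Kc_avg = (0.4186 + 1.044 + 0.4505)/3 = 0.6377
Therefore the season-average crop coefficient = 0.6377.


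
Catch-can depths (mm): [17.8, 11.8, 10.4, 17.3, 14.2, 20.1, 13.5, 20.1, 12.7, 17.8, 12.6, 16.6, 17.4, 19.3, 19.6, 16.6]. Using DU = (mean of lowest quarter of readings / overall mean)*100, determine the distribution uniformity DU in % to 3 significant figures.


sorted lowest 4 of 16: [10.4, 11.8, 12.6, 12.7] -> mean = 11.875 mm
overall mean = 16.113 mm
DU = (11.875/16.113)*100 = 73.7 %
Therefore the distribution uniformity DU = 73.7 %.


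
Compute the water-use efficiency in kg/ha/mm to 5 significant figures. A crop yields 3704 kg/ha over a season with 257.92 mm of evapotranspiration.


Approach: apply the water-use efficiency ratio, WUE = yield/ET.
WUE = 3704 / 257.92 = 14.361 kg/ha/mm
Therefore the water-use efficiency = 14.361 kg/ha/mm.


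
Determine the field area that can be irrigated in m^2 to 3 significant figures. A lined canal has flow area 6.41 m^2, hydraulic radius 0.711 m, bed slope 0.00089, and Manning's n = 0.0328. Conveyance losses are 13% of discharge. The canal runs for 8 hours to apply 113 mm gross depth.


Approach: apply Manning's equation with a conveyance and depth budget, Q = (1/n)*A*R^(2/3)*S^(1/2); Q_field = Q*(1-loss); Area = Q_field*t/(d/1000).
Step 1 — canal discharge (Manning's equation):
  Q = (1/0.0328) * 6.41 * 0.711^(2/3) * 0.00089^(1/2) = 4.6444 m^3/s
Step 2 — delivered flow: Q_field = 4.6444*(1 - 13/100) = 4.0406 m^3/s
Step 3 — volume delivered: V = 4.0406 * 8*3600 = 116370 m^3
Step 4 — area served: A = V / (depth/1000) = 116370 / 0.113 = 1030000 m^2
Therefore the field area that can be irrigated = 1030000 m^2.


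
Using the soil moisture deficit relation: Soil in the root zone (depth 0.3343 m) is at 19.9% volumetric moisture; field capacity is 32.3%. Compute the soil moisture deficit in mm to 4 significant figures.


Approach: apply the soil moisture deficit relation, SMD = (FC - theta)/100 * depth * 1000.
SMD = (32.3 - 19.9)/100 * 0.3343 * 1000 = 41.45 mm
Therefore the soil moisture deficit = 41.45 mm.


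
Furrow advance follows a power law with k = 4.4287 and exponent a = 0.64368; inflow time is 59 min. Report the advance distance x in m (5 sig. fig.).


Approach: apply the power-law advance function, x = k*t^a.
x = 4.4287 * 59^0.64368 = 61.114 m
Therefore the advance distance x = 61.114 m.


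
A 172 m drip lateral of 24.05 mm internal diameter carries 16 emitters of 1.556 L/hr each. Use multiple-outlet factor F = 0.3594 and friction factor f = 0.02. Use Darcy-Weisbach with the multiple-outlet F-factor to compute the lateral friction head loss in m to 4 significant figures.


Approach: apply Darcy-Weisbach with the multiple-outlet F-factor, Q = n*q/(3600*1000) m^3/s; v = Q/A; hf = F*f*(L/D)*(v^2/(2g)).
Q = 16*1.556/(3600*1000) = 6.91556e-06 m^3/s
A = pi*(24.05e-3/2)^2 = 4.54276e-04 m^2, so v = Q/A = 0.0152232 m/s
hf = 0.3594*0.02*(172/0.02405)*(0.0152232^2/(2*9.81)) = 0.0006072 m
Therefore the lateral friction head loss = 0.0006072 m.


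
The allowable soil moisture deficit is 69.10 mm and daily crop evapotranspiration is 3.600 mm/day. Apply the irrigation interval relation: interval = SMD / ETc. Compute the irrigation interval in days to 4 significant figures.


interval = 69.10 / 3.600 = 19.19 days
Therefore the irrigation interval = 19.19 days.


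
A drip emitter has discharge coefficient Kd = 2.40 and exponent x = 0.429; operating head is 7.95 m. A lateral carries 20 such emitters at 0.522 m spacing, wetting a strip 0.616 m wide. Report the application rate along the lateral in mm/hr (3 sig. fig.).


Approach: apply the emitter equation with a lateral mass balance, q = Kd*h^x; Q = n*q; rate = Q/(n*spacing*width).
Step 1 — single emitter flow (q = Kd*h^x):
  q = 2.40 * 7.95^0.429 = 5.8408 L/hr
Step 2 — total lateral flow: Q = 20 * 5.8408 = 116.82 L/hr
Step 3 — wetted area: A = 20 * 0.522 * 0.616 = 6.4310 m^2
Step 4 — application rate: Q/A = 116.82/6.4310 = 18.2 mm/hr
Therefore the application rate along the lateral = 18.2 mm/hr.


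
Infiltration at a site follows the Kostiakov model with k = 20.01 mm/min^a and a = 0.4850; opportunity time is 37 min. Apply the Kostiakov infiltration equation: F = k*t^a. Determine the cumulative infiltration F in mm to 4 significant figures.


F = 20.01 * 37^0.4850 = 115.3 mm
Therefore the cumulative infiltration F = 115.3 mm.


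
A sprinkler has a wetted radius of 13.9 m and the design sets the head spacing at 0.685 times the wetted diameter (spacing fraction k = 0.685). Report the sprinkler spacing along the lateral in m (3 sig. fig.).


Approach: apply the sprinkler spacing rule (spacing as a fraction of wetted diameter), S = k*(2*R).
S = 0.685 * (2 * 13.9) = 19.0 m
Therefore the sprinkler spacing along the lateral = 19.0 m.


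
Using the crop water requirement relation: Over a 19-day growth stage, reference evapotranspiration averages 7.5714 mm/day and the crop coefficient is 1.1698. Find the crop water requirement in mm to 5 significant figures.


Approach: apply the crop water requirement relation, CWR = ET0 * Kc * days.
CWR = 7.5714 * 1.1698 * 19 = 168.28 mm
Therefore the crop water requirement = 168.28 mm.


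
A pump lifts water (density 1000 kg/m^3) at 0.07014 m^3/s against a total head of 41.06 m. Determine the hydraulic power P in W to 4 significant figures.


Approach: apply the hydraulic power relation, P = rho*g*Q*H.
P = 1000 * 9.81 * 0.07014 * 41.06 = 28250 W
Therefore the hydraulic power P = 28250 W.


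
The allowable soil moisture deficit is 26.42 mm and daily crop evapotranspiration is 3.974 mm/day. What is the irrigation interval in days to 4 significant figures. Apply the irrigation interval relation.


Approach: apply the irrigation interval relation, interval = SMD / ETc.
interval = 26.42 / 3.974 = 6.648 days
Therefore the irrigation interval = 6.648 days.


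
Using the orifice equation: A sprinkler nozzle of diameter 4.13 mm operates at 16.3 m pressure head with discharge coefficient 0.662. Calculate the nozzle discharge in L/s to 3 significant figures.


Approach: apply the orifice equation, Q = Cd*A*sqrt(2*g*h), A = pi*(d/2)^2.
A = pi*(4.13e-3/2)^2 = 1.3396e-05 m^2
Q = 0.662 * 1.3396e-05 * sqrt(2*9.81*16.3) * 1000 = 0.159 L/s
Therefore the nozzle discharge = 0.159 L/s.


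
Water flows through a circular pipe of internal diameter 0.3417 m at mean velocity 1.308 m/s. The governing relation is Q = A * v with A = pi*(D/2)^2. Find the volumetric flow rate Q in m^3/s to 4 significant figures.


A = pi*(0.3417/2)^2 = 0.0917022 m^2
Q = 0.0917022 * 1.308 = 0.1199 m^3/s
Therefore the volumetric flow rate Q = 0.1199 m^3/s.


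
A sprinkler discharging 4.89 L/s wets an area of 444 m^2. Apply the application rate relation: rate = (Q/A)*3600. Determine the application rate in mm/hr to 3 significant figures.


rate = (4.89 / 444) * 3600 = 39.6 mm/hr
Therefore the application rate = 39.6 mm/hr.


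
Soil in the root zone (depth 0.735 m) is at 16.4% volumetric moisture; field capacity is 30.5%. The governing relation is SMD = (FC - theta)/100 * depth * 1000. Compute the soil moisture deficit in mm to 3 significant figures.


SMD = (30.5 - 16.4)/100 * 0.735 * 1000 = 104 mm
Therefore the soil moisture deficit = 104 mm.


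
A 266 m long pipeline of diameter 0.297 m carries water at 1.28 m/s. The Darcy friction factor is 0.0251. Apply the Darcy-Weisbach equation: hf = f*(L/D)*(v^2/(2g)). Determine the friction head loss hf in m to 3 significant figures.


hf = 0.0251 * (266/0.297) * (1.28^2 / (2*9.81))
hf = 1.88 m
Therefore the friction head loss hf = 1.88 m.
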